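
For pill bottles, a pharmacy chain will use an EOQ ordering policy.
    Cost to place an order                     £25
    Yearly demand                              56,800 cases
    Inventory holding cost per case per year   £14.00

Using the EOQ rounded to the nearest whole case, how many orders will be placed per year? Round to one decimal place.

Optimal lot size Q* = (2 × 56,800 × £25 / £14)^½ ≈ 450.40 → Q = 450
Orders per year = D/Q = 56,800 / 450 = 126.222

126.2 orders per year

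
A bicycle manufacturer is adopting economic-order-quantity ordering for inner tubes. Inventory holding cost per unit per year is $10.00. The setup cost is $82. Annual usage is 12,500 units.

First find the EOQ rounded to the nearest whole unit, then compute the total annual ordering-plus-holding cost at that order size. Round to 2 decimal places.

$4,527.69

2DS/H = 2·12,500·82/10 = 205,000.00
EOQ = √205,000.00 ≈ 452.77 → Q = 453 units
Ordering: D/Q × S = 12,500/453 × $82 = $2,262.69
Holding:  Q/2 × H = 453/2 × $10 = $2,265.00
Total = $2,262.69 + $2,265.00 = $4,527.69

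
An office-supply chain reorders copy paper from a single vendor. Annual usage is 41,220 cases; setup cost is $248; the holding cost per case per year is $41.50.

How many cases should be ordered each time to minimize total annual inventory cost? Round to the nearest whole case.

702 cases

Q* = √(2·D·S / H) = √(2·41,220·248 / 41.5) = √492,653.5 ≈ 701.89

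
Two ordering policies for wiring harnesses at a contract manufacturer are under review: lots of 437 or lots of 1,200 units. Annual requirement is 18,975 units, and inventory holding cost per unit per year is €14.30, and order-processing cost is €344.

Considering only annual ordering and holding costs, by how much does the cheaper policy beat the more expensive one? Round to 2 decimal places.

€4,041.89

Annual cost at Q: ordering D·S/Q plus holding Q·H/2.
TC(437) = (18,975/437)×344 + (437/2)×14.3 = €18,061.39
TC(1,200) = (18,975/1,200)×344 + (1,200/2)×14.3 = €14,019.50
Cheaper: Q = 1,200.  Difference = €4,041.89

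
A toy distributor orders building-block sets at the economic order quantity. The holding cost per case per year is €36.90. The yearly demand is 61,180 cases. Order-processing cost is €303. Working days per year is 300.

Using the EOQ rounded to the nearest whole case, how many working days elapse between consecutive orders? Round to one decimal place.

EOQ = √(2DS/H) = √(2 × 61,180 × 303 / 36.9)
    = √(1,004,744.72) ≈ 1,002.37 → Q = 1,002 cases
Cycle time = (working days × Q)/D = (300 × 1,002) / 61,180 = 4.913 days

4.9 days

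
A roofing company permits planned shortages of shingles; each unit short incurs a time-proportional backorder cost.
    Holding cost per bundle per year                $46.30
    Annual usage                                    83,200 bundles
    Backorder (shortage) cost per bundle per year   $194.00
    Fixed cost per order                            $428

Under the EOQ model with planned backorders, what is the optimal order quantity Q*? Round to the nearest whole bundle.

1,380 bundles

Basic EOQ = √(2·83,200·428/46.3) = 1,240.247
Backorder adjustment √((H+b)/b) = √((46.3+194)/194) = 1.1130
Q* = 1,240.247 × 1.1130 ≈ 1,380.33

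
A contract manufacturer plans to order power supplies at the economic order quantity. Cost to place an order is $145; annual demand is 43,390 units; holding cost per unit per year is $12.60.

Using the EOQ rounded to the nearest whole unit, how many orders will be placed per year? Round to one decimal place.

2DS/H = 2·43,390·145/12.6 = 998,658.73
EOQ = √998,658.73 ≈ 999.33 → Q = 999
N = D/Q = 43,390/999 ≈ 43.433 orders/yr

43.4 orders per year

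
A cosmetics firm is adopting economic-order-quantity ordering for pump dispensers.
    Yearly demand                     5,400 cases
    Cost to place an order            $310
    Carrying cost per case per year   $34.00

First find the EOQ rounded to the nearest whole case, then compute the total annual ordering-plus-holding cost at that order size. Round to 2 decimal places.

$10,669.21

2DS/H = 2·5,400·310/34 = 98,470.59
EOQ = √98,470.59 ≈ 313.80 → Q = 314 cases
Ordering: D/Q × S = 5,400/314 × $310 = $5,331.21
Holding:  Q/2 × H = 314/2 × $34 = $5,338.00
Total = $5,331.21 + $5,338.00 = $10,669.21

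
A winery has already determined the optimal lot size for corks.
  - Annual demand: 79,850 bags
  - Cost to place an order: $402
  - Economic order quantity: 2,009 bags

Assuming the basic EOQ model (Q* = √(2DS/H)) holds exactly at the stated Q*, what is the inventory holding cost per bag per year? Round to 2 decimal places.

$15.91

EOQ relation: Q² = 2DS/H, so rearrange for the unknown.
H = 2DS / Q² = 2 × 79,850 × 402 / 2,009² = 15.9064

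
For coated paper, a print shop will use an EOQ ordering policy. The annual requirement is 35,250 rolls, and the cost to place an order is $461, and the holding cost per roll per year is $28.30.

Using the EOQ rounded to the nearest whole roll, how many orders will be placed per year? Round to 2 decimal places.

EOQ = √(2DS/H) = √(2 × 35,250 × 461 / 28.3)
    = √(1,148,427.56) ≈ 1,071.65 → Q = 1,072
Orders per year = D/Q = 35,250 / 1,072 = 32.882

32.88 orders per year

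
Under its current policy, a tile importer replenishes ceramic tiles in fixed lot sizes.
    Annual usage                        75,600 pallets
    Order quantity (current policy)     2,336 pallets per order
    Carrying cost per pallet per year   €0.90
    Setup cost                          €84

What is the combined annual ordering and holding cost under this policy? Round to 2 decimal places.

€3,769.69

Annual ordering cost = (D/Q)·S = (75,600/2,336) × 84 = €2,718.49
Annual holding cost  = (Q/2)·H = (2,336/2) × 0.9 = €1,051.20
Total = €2,718.49 + €1,051.20 = €3,769.69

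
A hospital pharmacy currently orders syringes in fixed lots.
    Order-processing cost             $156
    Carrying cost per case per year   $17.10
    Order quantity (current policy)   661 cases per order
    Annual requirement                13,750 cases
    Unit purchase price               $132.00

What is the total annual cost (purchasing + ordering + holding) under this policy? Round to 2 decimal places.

Annual ordering cost = (D/Q)·S = (13,750/661) × 156 = $3,245.08
Annual holding cost  = (Q/2)·H = (661/2) × 17.1 = $5,651.55
Purchase cost = D·C = 13,750 × 132 = $1,815,000.00
Total = $3,245.08 + $5,651.55 + $1,815,000.00 = $1,823,896.63

$1,823,896.63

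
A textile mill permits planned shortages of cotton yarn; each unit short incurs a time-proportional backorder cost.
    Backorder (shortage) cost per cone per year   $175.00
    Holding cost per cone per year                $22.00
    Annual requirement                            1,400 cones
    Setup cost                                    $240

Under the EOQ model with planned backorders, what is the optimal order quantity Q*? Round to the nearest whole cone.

Q* = √(2DS/H) · √((H + b)/b)
   = √(2 × 1,400 × 240 / 22) · √((22 + 175) / 175)
   = 174.773 × 1.0610 ≈ 185.43

185 cones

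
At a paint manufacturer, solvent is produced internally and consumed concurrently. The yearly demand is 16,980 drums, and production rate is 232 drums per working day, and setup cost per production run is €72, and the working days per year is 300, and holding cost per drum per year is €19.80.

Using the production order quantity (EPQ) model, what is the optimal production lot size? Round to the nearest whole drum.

404 drums

Daily demand d = 16,980/300 = 56.600; p = 232; 1 − d/p = 0.75603
EPQ = √(2DS / (H(1 − d/p)))
    = √(2 × 16,980 × 72 / (19.8 × 0.75603)) ≈ 404.15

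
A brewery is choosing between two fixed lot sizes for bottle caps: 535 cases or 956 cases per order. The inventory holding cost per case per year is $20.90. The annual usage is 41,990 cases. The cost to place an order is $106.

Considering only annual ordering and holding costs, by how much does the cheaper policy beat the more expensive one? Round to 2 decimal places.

Annual cost at Q: ordering D·S/Q plus holding Q·H/2.
TC(535) = (41,990/535)×106 + (535/2)×20.9 = $13,910.26
TC(956) = (41,990/956)×106 + (956/2)×20.9 = $14,645.99
|ΔTC| = |$13,910.26 − $14,645.99| = $735.73

$735.73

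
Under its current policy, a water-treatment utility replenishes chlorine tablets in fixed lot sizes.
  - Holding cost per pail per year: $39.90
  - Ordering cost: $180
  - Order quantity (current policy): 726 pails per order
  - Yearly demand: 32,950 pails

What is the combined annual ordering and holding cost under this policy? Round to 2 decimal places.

$22,653.12

Annual ordering cost = (D/Q)·S = (32,950/726) × 180 = $8,169.42
Annual holding cost  = (Q/2)·H = (726/2) × 39.9 = $14,483.70
Total = $8,169.42 + $14,483.70 = $22,653.12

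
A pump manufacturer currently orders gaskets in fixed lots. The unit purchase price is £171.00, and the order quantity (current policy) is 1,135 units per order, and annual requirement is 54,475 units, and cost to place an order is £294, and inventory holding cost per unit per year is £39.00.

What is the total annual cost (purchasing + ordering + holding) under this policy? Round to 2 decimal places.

Orders/yr = 54,475/1,135 = 47.996; ordering cost = 47.996 × £294 = £14,110.70
Average inventory = 1,135/2 = 567.5; holding cost = 567.5 × £39 = £22,132.50
Purchase cost = D·C = 54,475 × 171 = £9,315,225.00
Total = £14,110.70 + £22,132.50 + £9,315,225.00 = £9,351,468.20

£9,351,468.20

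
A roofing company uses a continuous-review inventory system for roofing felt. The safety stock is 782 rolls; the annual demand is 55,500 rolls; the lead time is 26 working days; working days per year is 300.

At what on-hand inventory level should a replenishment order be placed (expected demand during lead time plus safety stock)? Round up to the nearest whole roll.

Daily demand d = 55,500 / 300 = 185.000 rolls/day
Demand during lead time = 185.000 × 26 = 4,810.00
Reorder point = 4,810.00 + 782 = 5,592.00 → round up

5,592 rolls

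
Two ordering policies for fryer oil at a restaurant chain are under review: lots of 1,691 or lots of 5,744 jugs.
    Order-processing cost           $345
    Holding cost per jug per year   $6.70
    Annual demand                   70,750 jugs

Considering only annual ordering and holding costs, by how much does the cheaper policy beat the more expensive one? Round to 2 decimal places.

$3,392.48

Annual cost at Q: ordering D·S/Q plus holding Q·H/2.
TC(1,691) = (70,750/1,691)×345 + (1,691/2)×6.7 = $20,099.36
TC(5,744) = (70,750/5,744)×345 + (5,744/2)×6.7 = $23,491.83
Cheaper: Q = 1,691.  Difference = $3,392.48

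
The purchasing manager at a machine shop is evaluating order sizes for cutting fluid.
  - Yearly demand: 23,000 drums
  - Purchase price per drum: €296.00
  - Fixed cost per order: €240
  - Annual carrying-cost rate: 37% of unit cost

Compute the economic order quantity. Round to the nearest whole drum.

317 drums

Carrying cost H = €296 × 37% = €109.5200/drum/yr
Optimal lot size Q* = (2 × 23,000 × €240 / €109.52)^½ ≈ 317.50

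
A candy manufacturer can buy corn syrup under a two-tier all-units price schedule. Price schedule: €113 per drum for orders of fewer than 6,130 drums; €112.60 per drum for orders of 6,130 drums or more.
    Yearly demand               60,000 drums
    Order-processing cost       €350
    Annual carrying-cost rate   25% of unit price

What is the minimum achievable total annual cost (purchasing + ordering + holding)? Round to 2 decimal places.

€6,814,445.61

H₁ = 25%×€113 = €28.2500;  H₂ = 25%×€112.60 = €28.1500
EOQ₁ = √(2×60,000×350/28.2500) = 1,219.31  (< 6,130, feasible at tier 1)
EOQ₂ = √(2×60,000×350/28.1500) = 1,221.48  (< 6,130 → use Q = 6,130 at tier-2 price)
TC(tier 1 (EOQ₁), Q≈1,219.3) = €6,814,445.61
TC(tier 2, Q≈6,130.0) = €6,845,705.52
Minimum at tier 1 (EOQ₁): €6,814,445.61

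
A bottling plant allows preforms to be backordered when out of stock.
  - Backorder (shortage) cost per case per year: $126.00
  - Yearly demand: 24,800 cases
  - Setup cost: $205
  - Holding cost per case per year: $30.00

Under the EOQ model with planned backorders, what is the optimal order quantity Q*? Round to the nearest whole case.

648 cases

Q* = √(2DS/H) · √((H + b)/b)
   = √(2 × 24,800 × 205 / 30) · √((30 + 126) / 126)
   = 582.180 × 1.1127 ≈ 647.79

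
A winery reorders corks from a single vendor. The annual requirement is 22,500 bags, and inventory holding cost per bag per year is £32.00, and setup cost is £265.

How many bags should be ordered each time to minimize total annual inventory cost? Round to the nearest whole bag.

610 bags

EOQ = √(2DS/H) = √(2 × 22,500 × 265 / 32)
    = √(372,656.25) ≈ 610.46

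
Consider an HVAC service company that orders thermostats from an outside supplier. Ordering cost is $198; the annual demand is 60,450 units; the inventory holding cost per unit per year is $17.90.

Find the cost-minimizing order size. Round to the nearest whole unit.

1,156 units

2DS/H = 2·60,450·198/17.9 = 1,337,329.61
EOQ = √1,337,329.61 ≈ 1,156.43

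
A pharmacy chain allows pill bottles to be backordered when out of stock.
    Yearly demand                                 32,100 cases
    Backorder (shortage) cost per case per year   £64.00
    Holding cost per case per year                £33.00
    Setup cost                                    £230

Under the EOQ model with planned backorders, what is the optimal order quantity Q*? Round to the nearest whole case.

824 cases

Basic EOQ = √(2·32,100·230/33) = 668.920
Backorder adjustment √((H+b)/b) = √((33+64)/64) = 1.2311
Q* = 668.920 × 1.2311 ≈ 823.51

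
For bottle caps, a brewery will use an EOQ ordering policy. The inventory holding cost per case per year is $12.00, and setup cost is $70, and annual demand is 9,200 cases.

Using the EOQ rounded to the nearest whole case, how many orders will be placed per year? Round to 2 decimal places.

28.05 orders per year

Optimal lot size Q* = (2 × 9,200 × $70 / $12)^½ ≈ 327.62 → Q = 328
N = D/Q = 9,200/328 ≈ 28.049 orders/yr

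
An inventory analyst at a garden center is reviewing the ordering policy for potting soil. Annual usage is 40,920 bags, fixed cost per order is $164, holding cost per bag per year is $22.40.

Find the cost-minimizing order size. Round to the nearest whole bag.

774 bags

Optimal lot size Q* = (2 × 40,920 × $164 / $22.4)^½ ≈ 774.07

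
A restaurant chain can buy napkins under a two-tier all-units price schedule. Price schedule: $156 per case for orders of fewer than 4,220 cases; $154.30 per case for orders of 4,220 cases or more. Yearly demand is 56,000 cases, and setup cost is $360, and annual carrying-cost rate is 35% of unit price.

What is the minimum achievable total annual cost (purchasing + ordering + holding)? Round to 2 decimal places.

H₁ = 35%×$156 = $54.6000;  H₂ = 35%×$154.30 = $54.0050
EOQ₁ = √(2×56,000×360/54.6000) = 859.34  (< 4,220, feasible at tier 1)
EOQ₂ = √(2×56,000×360/54.0050) = 864.06  (< 4,220 → use Q = 4,220 at tier-2 price)
TC(tier 1 (EOQ₁), Q≈859.3) = $8,782,919.85
TC(tier 2, Q≈4,220.0) = $8,759,527.80
Minimum at tier 2: $8,759,527.80

$8,759,527.80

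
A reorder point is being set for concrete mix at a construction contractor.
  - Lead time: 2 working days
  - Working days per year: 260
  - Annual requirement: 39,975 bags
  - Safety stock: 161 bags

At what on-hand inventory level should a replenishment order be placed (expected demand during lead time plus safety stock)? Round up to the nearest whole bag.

Daily demand d = 39,975 / 260 = 153.750 bags/day
Demand during lead time = 153.750 × 2 = 307.50
Reorder point = 307.50 + 161 = 468.50 → round up

469 bags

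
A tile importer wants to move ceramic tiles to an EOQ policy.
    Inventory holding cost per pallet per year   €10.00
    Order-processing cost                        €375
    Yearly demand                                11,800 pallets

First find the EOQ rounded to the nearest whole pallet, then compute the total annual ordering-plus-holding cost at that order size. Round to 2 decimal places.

Q* = √(2·D·S / H) = √(2·11,800·375 / 10) = √885,000.0 ≈ 940.74 → Q = 941 pallets
Orders/yr = 11,800/941 = 12.540; ordering cost = 12.540 × €375 = €4,702.44
Average inventory = 941/2 = 470.5; holding cost = 470.5 × €10 = €4,705.00
Total = €4,702.44 + €4,705.00 = €9,407.44

€9,407.44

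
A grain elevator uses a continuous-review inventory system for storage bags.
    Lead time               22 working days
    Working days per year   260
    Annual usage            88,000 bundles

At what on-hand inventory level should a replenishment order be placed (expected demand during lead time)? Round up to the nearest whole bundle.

7,447 bundles

Daily demand d = 88,000 / 260 = 338.462 bundles/day
Demand during lead time = 338.462 × 22 = 7,446.15
Reorder point = 7,446.15 → round up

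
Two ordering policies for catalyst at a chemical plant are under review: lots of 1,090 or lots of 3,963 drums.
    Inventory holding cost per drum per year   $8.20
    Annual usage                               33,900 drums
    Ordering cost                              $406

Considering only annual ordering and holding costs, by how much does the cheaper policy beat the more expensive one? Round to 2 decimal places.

$2,625.30

For each Q, cost = (D/Q)·S + (Q/2)·H.
TC(1,090) = (33,900/1,090)×406 + (1,090/2)×8.2 = $17,095.97
TC(3,963) = (33,900/3,963)×406 + (3,963/2)×8.2 = $19,721.28
|ΔTC| = |$17,095.97 − $19,721.28| = $2,625.30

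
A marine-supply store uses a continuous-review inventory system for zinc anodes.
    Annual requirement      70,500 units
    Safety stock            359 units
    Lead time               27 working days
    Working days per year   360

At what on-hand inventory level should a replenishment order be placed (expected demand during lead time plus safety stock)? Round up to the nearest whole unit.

Daily demand d = 70,500 / 360 = 195.833 units/day
Demand during lead time = 195.833 × 27 = 5,287.50
Reorder point = 5,287.50 + 359 = 5,646.50 → round up

5,647 units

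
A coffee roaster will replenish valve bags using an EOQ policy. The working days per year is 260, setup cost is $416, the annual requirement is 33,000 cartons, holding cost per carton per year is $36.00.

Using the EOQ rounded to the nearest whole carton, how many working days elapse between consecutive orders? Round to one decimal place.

Q* = √(2·D·S / H) = √(2·33,000·416 / 36) = √762,666.7 ≈ 873.31 → Q = 873 cartons
T = Q/D × 260 days = 873/33,000 × 260 = 6.878 days

6.9 days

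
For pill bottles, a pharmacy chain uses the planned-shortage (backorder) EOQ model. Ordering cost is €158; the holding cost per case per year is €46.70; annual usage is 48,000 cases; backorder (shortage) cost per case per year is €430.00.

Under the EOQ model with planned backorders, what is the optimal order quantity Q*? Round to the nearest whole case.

600 cases

Q* = √(2DS/H) · √((H + b)/b)
   = √(2 × 48,000 × 158 / 46.7) · √((46.7 + 430) / 430)
   = 569.909 × 1.0529 ≈ 600.06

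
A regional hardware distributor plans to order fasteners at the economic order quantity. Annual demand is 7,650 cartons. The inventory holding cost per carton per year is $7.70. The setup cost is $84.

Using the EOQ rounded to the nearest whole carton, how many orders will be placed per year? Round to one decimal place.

18.7 orders per year

Optimal lot size Q* = (2 × 7,650 × $84 / $7.7)^½ ≈ 408.55 → Q = 409
N = D/Q = 7,650/409 ≈ 18.704 orders/yr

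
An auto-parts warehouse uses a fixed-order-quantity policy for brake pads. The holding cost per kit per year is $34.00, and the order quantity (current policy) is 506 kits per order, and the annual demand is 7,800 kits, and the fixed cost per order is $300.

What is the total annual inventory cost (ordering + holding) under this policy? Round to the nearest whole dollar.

$13,227

Ordering: D/Q × S = 7,800/506 × $300 = $4,624.51
Holding:  Q/2 × H = 506/2 × $34 = $8,602.00
Total = $4,624.51 + $8,602.00 = $13,226.51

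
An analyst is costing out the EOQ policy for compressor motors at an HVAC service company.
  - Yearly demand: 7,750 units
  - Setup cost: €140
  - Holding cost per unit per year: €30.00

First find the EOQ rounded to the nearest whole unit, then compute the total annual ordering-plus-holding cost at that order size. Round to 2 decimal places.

EOQ = √(2DS/H) = √(2 × 7,750 × 140 / 30)
    = √(72,333.33) ≈ 268.95 → Q = 269 units
Orders/yr = 7,750/269 = 28.810; ordering cost = 28.810 × €140 = €4,033.46
Average inventory = 269/2 = 134.5; holding cost = 134.5 × €30 = €4,035.00
Total = €4,033.46 + €4,035.00 = €8,068.46

€8,068.46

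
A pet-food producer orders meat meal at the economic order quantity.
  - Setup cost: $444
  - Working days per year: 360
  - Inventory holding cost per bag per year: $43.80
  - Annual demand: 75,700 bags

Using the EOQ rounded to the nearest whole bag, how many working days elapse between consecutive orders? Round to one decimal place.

5.9 days

Q* = √(2·D·S / H) = √(2·75,700·444 / 43.8) = √1,534,739.7 ≈ 1,238.85 → Q = 1,239 bags
Cycle time = (working days × Q)/D = (360 × 1,239) / 75,700 = 5.892 days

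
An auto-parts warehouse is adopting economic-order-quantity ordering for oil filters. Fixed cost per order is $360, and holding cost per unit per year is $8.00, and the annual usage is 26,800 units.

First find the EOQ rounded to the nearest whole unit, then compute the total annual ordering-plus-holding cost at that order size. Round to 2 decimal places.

EOQ = √(2DS/H) = √(2 × 26,800 × 360 / 8)
    = √(2,412,000.00) ≈ 1,553.06 → Q = 1,553 units
Ordering: D/Q × S = 26,800/1,553 × $360 = $6,212.49
Holding:  Q/2 × H = 1,553/2 × $8 = $6,212.00
Total = $6,212.49 + $6,212.00 = $12,424.49

$12,424.49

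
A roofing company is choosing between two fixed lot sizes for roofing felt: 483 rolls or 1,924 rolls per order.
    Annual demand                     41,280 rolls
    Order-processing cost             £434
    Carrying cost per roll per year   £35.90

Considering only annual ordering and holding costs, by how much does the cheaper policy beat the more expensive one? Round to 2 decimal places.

£1,914.62

For each Q, cost = (D/Q)·S + (Q/2)·H.
TC(483) = (41,280/483)×434 + (483/2)×35.9 = £45,762.02
TC(1,924) = (41,280/1,924)×434 + (1,924/2)×35.9 = £43,847.40
Lots of 1,924 are cheaper by £1,914.62.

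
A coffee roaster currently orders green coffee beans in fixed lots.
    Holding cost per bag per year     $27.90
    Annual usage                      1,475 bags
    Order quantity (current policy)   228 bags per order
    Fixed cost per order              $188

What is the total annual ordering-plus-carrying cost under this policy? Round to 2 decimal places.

$4,396.83

Annual ordering cost = (D/Q)·S = (1,475/228) × 188 = $1,216.23
Annual holding cost  = (Q/2)·H = (228/2) × 27.9 = $3,180.60
Total = $1,216.23 + $3,180.60 = $4,396.83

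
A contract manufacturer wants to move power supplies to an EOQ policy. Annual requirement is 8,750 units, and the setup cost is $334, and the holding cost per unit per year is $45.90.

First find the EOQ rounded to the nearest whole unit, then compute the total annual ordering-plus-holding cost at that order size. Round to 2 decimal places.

$16,379.42

2DS/H = 2·8,750·334/45.9 = 127,342.05
EOQ = √127,342.05 ≈ 356.85 → Q = 357 units
Ordering: D/Q × S = 8,750/357 × $334 = $8,186.27
Holding:  Q/2 × H = 357/2 × $45.9 = $8,193.15
Total = $8,186.27 + $8,193.15 = $16,379.42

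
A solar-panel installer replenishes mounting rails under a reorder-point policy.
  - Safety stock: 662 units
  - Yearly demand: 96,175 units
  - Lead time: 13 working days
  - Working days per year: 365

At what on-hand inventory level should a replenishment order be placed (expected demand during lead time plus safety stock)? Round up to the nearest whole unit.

4,088 units

Daily demand d = 96,175 / 365 = 263.493 units/day
Demand during lead time = 263.493 × 13 = 3,425.41
Reorder point = 3,425.41 + 662 = 4,087.41 → round up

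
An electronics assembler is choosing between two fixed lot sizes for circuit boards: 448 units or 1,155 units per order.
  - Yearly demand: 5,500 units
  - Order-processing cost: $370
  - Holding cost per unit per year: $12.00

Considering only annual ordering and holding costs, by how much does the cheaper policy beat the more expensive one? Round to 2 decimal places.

$1,461.49

TC(Q) = (D/Q)S + (Q/2)H
TC(448) = (5,500/448)×370 + (448/2)×12 = $7,230.41
TC(1,155) = (5,500/1,155)×370 + (1,155/2)×12 = $8,691.90
Lots of 448 are cheaper by $1,461.49.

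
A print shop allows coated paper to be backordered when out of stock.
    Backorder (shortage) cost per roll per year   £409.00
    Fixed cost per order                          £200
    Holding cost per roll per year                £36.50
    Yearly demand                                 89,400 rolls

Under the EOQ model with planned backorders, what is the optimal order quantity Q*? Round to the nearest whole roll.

1,033 rolls

Q* = √(2DS/H) · √((H + b)/b)
   = √(2 × 89,400 × 200 / 36.5) · √((36.5 + 409) / 409)
   = 989.811 × 1.0437 ≈ 1,033.03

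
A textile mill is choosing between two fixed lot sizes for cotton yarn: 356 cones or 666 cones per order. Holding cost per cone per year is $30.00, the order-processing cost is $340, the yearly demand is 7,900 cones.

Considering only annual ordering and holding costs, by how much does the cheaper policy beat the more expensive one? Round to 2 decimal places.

For each Q, cost = (D/Q)·S + (Q/2)·H.
TC(356) = (7,900/356)×340 + (356/2)×30 = $12,884.94
TC(666) = (7,900/666)×340 + (666/2)×30 = $14,023.03
Lots of 356 are cheaper by $1,138.09.

$1,138.09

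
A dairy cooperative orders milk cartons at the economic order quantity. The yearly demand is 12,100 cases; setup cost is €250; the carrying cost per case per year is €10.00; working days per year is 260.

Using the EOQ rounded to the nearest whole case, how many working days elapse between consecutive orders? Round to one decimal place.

16.7 days

Q* = √(2·D·S / H) = √(2·12,100·250 / 10) = √605,000.0 ≈ 777.82 → Q = 778 cases
T = Q/D × 260 days = 778/12,100 × 260 = 16.717 days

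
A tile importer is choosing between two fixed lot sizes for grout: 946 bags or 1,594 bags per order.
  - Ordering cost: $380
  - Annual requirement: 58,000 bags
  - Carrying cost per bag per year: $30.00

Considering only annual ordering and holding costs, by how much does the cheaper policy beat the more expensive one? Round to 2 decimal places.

$248.75

For each Q, cost = (D/Q)·S + (Q/2)·H.
TC(946) = (58,000/946)×380 + (946/2)×30 = $37,488.10
TC(1,594) = (58,000/1,594)×380 + (1,594/2)×30 = $37,736.85
Lots of 946 are cheaper by $248.75.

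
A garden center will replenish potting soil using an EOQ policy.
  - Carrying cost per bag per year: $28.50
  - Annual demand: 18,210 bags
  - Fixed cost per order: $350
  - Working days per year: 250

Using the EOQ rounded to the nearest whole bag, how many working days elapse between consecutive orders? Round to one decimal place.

EOQ = √(2DS/H) = √(2 × 18,210 × 350 / 28.5)
    = √(447,263.16) ≈ 668.78 → Q = 669 bags
Cycle time = (working days × Q)/D = (250 × 669) / 18,210 = 9.185 days

9.2 days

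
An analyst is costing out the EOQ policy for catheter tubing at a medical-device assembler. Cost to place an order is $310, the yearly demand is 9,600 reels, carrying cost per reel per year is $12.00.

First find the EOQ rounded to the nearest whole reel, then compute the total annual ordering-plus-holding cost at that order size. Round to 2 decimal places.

$8,451.27

EOQ = √(2DS/H) = √(2 × 9,600 × 310 / 12)
    = √(496,000.00) ≈ 704.27 → Q = 704 reels
Annual ordering cost = (D/Q)·S = (9,600/704) × 310 = $4,227.27
Annual holding cost  = (Q/2)·H = (704/2) × 12 = $4,224.00
Total = $4,227.27 + $4,224.00 = $8,451.27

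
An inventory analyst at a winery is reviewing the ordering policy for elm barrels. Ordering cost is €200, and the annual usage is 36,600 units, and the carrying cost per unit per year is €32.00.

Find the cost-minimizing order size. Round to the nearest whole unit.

676 units

Q* = √(2·D·S / H) = √(2·36,600·200 / 32) = √457,500.0 ≈ 676.39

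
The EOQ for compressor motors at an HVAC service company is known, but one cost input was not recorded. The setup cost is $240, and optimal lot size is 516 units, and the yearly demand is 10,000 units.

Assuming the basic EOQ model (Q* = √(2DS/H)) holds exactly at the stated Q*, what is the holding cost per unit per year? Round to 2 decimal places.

$18.03

Since Q* = (2DS/H)^½, squaring gives Q*²·H = 2DS.
H = 2DS / Q² = 2 × 10,000 × 240 / 516² = 18.0278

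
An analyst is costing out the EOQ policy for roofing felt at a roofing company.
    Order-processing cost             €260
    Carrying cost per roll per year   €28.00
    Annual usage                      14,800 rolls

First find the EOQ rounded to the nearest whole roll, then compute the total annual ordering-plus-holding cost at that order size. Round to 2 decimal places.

Q* = √(2·D·S / H) = √(2·14,800·260 / 28) = √274,857.1 ≈ 524.27 → Q = 524 rolls
Ordering: D/Q × S = 14,800/524 × €260 = €7,343.51
Holding:  Q/2 × H = 524/2 × €28 = €7,336.00
Total = €7,343.51 + €7,336.00 = €14,679.51

€14,679.51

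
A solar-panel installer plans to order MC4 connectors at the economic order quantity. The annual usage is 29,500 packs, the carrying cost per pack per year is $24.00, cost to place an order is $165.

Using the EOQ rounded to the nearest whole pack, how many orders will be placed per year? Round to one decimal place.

46.3 orders per year

Q* = √(2·D·S / H) = √(2·29,500·165 / 24) = √405,625.0 ≈ 636.89 → Q = 637
Orders per year = D/Q = 29,500 / 637 = 46.311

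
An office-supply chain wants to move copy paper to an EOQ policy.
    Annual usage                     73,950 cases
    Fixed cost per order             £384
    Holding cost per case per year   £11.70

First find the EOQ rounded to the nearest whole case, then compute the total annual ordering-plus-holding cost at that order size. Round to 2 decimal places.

£25,777.61

2DS/H = 2·73,950·384/11.7 = 4,854,153.85
EOQ = √4,854,153.85 ≈ 2,203.21 → Q = 2,203 cases
Annual ordering cost = (D/Q)·S = (73,950/2,203) × 384 = £12,890.06
Annual holding cost  = (Q/2)·H = (2,203/2) × 11.7 = £12,887.55
Total = £12,890.06 + £12,887.55 = £25,777.61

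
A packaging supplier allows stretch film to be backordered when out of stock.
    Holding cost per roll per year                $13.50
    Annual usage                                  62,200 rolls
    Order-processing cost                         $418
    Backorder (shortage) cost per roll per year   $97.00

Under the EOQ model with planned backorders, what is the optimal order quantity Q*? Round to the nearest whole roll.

Q* = √(2DS/H) · √((H + b)/b)
   = √(2 × 62,200 × 418 / 13.5) · √((13.5 + 97) / 97)
   = 1,962.598 × 1.0673 ≈ 2,094.72

2,095 rolls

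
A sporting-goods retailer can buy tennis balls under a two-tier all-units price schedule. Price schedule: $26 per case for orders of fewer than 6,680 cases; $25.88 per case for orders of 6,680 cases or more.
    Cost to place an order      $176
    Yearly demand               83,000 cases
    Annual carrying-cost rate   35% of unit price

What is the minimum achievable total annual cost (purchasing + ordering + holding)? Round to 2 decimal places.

H₁ = 35%×$26 = $9.1000;  H₂ = 35%×$25.88 = $9.0580
EOQ₁ = √(2×83,000×176/9.1000) = 1,791.80  (< 6,680, feasible at tier 1)
EOQ₂ = √(2×83,000×176/9.0580) = 1,795.95  (< 6,680 → use Q = 6,680 at tier-2 price)
TC(tier 1 (EOQ₁), Q≈1,791.8) = $2,174,305.39
TC(tier 2, Q≈6,680.0) = $2,180,480.55
Minimum at tier 1 (EOQ₁): $2,174,305.39

$2,174,305.39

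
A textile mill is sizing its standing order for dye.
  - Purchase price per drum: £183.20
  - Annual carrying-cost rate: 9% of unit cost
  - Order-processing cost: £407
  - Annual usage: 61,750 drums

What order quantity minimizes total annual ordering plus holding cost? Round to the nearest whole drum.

1,746 drums

H = i·C = 0.09 × £183.2 = £16.4880 per drum-year
2DS/H = 2·61,750·407/16.488 = 3,048,550.46
EOQ = √3,048,550.46 ≈ 1,746.01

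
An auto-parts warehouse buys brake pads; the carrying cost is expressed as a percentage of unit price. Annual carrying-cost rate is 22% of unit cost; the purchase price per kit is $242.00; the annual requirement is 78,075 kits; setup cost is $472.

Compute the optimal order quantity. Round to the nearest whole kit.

H = i·C = 0.22 × $242 = $53.2400 per kit-year
Q* = √(2·D·S / H) = √(2·78,075·472 / 53.24) = √1,384,350.1 ≈ 1,176.58

1,177 kits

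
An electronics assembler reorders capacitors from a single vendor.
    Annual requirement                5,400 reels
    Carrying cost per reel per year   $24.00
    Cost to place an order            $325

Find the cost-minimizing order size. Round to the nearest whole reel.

382 reels

EOQ = √(2DS/H) = √(2 × 5,400 × 325 / 24)
    = √(146,250.00) ≈ 382.43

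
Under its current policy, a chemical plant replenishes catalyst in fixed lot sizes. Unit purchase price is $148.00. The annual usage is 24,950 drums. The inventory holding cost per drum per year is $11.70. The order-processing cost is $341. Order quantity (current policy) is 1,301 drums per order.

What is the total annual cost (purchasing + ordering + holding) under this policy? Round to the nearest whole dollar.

Orders/yr = 24,950/1,301 = 19.178; ordering cost = 19.178 × $341 = $6,539.55
Average inventory = 1,301/2 = 650.5; holding cost = 650.5 × $11.7 = $7,610.85
Purchase cost = D·C = 24,950 × 148 = $3,692,600.00
Total = $6,539.55 + $7,610.85 + $3,692,600.00 = $3,706,750.40

$3,706,750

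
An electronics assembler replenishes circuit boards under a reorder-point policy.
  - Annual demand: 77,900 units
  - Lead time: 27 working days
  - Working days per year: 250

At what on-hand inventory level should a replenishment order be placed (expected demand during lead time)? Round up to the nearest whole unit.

8,414 units

Daily demand d = 77,900 / 250 = 311.600 units/day
Demand during lead time = 311.600 × 27 = 8,413.20
Reorder point = 8,413.20 → round up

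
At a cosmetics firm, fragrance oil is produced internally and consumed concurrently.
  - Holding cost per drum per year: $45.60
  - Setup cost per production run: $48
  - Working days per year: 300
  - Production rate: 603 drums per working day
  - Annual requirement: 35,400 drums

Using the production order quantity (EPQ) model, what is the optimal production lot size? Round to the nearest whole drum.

Daily demand d = 35,400/300 = 118.000; p = 603; 1 − d/p = 0.80431
EPQ = √(2DS / (H(1 − d/p)))
    = √(2 × 35,400 × 48 / (45.6 × 0.80431)) ≈ 304.40

304 drums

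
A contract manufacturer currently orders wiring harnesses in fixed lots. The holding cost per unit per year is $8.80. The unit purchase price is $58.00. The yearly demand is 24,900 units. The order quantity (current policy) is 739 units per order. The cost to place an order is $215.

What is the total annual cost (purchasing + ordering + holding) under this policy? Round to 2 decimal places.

Orders/yr = 24,900/739 = 33.694; ordering cost = 33.694 × $215 = $7,244.25
Average inventory = 739/2 = 369.5; holding cost = 369.5 × $8.8 = $3,251.60
Purchase cost = D·C = 24,900 × 58 = $1,444,200.00
Total = $7,244.25 + $3,251.60 + $1,444,200.00 = $1,454,695.85

$1,454,695.85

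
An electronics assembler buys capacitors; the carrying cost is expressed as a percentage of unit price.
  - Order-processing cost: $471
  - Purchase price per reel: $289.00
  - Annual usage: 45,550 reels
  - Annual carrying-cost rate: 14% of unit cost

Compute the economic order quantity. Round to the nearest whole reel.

1,030 reels

H = i·C = 0.14 × $289 = $40.4600 per reel-year
Q* = √(2·D·S / H) = √(2·45,550·471 / 40.46) = √1,060,506.7 ≈ 1,029.81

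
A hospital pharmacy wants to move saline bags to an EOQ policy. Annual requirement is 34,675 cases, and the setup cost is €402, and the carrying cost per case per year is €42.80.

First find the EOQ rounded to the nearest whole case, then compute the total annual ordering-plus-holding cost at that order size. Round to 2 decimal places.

EOQ = √(2DS/H) = √(2 × 34,675 × 402 / 42.8)
    = √(651,371.50) ≈ 807.08 → Q = 807 cases
Ordering: D/Q × S = 34,675/807 × €402 = €17,273.05
Holding:  Q/2 × H = 807/2 × €42.8 = €17,269.80
Total = €17,273.05 + €17,269.80 = €34,542.85

€34,542.85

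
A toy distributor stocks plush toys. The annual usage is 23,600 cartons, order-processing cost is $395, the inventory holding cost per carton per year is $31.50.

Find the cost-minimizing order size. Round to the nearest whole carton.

769 cartons

Q* = √(2·D·S / H) = √(2·23,600·395 / 31.5) = √591,873.0 ≈ 769.33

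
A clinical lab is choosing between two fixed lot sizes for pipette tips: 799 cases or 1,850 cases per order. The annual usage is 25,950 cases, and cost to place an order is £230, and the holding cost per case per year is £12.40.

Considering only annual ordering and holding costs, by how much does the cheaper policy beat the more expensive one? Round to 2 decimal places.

£2,272.45

For each Q, cost = (D/Q)·S + (Q/2)·H.
TC(799) = (25,950/799)×230 + (799/2)×12.4 = £12,423.76
TC(1,850) = (25,950/1,850)×230 + (1,850/2)×12.4 = £14,696.22
|ΔTC| = |£12,423.76 − £14,696.22| = £2,272.45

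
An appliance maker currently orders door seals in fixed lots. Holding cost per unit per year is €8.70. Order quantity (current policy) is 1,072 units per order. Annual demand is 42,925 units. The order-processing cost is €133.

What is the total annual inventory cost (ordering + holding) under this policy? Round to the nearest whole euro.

Annual ordering cost = (D/Q)·S = (42,925/1,072) × 133 = €5,325.58
Annual holding cost  = (Q/2)·H = (1,072/2) × 8.7 = €4,663.20
Total = €5,325.58 + €4,663.20 = €9,988.78

€9,989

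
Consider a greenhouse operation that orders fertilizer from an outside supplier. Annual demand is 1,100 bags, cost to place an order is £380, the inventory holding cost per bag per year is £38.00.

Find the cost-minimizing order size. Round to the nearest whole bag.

Q* = √(2·D·S / H) = √(2·1,100·380 / 38) = √22,000.0 ≈ 148.32

148 bags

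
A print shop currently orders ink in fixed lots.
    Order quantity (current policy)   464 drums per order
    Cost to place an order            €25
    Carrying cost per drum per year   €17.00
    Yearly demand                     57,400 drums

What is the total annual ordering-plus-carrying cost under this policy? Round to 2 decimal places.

Orders/yr = 57,400/464 = 123.707; ordering cost = 123.707 × €25 = €3,092.67
Average inventory = 464/2 = 232; holding cost = 232 × €17 = €3,944.00
Total = €3,092.67 + €3,944.00 = €7,036.67

€7,036.67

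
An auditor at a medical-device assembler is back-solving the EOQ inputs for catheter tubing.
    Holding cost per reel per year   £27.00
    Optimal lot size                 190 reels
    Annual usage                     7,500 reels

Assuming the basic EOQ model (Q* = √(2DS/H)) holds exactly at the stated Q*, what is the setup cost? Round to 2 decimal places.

From Q* = √(2DS/H) ⇒ Q*² = 2DS/H.
S = Q²H / (2D) = 190² × 27 / (2 × 7,500) = 64.9800

£64.98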